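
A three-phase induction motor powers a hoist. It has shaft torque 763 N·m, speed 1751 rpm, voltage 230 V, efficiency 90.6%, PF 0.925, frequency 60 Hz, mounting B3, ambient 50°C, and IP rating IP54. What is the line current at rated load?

ω = 2π×1751/60 = 183.4 rad/s; P_out = τω = 763 × 183.4 = 139934 W
P_in = P_out / η = 139934 / 0.906 = 154453 W
I_L = P_in / (√3·V_L·cosφ) = 154453 / (1.732 × 230 × 0.925) = 419 A

419 A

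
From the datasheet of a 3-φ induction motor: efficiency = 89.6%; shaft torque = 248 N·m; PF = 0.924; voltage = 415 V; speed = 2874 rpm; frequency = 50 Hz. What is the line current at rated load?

ω = 2π×2874/60 = 301 rad/s; P_out = τω = 248 × 301 = 74648 W
P_in = P_out / η = 74648 / 0.896 = 83313 W
I_L = P_in / (√3·V_L·cosφ) = 83313 / (1.732 × 415 × 0.924) = 125 A

125 A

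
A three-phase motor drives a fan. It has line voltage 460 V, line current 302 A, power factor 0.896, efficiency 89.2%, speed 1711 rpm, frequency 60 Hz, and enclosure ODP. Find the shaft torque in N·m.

P_in = √3·V·I·cosφ = 1.732 × 460 × 302 × 0.896 = 215586 W
P_out = η·P_in = 0.892 × 215586 = 192303 W
n = 1711 rpm
ω = 2π×1711/60 = 179.2 rad/s
τ = P_out/ω = 192303/179.2 = 1070 N·m

1070 N·m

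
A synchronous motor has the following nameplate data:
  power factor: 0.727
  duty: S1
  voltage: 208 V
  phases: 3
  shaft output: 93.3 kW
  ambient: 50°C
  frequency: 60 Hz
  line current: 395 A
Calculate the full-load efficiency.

90.2 %

P_out = 93.3 kW = 93300 W
P_in = √3·V_L·I_L·cosφ = 1.732 × 208 × 395 × 0.727 = 103453 W
η = P_out / P_in = 93300 / 103453 = 0.902 = 90.2%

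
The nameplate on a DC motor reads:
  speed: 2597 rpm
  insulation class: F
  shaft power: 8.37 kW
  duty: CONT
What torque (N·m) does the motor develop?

30.8 N·m

ω = 2π × 2597/60 = 272 rad/s
τ = P/ω = 8370/272 = 30.8 N·m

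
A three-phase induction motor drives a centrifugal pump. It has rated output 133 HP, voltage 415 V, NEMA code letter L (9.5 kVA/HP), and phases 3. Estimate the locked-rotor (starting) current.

1760 A

S_LR = 9.5 × 133 = 1263.5 kVA
I_LR = S_LR/(√3·V_L) = 1263500/(1.732×415) = 1760 A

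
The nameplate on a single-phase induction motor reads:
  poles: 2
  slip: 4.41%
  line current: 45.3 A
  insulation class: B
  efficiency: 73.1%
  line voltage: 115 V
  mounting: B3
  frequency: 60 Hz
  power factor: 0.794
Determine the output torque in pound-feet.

6.19 lb·ft

P_in = V·I·cosφ = 115 × 45.3 × 0.794 = 4136 W
P_out = η·P_in = 0.731 × 4136 = 3023 W
n_s = 120×60/2 = 3600 rpm; n = 3600×(1−0.0441) = 3441 rpm
ω = 2π×3441/60 = 360.3 rad/s
τ = P_out/ω = 3023/360.3 = 8.39 N·m
In lb·ft: 8.39/1.356 = 6.19 lb·ft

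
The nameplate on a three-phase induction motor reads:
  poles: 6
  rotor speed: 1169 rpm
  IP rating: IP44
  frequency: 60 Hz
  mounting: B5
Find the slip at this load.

n_s = 120f/p = 120×60/6 = 1200 rpm
s = (n_s − n)/n_s = (1200 − 1169)/1200 = 0.0258

2.58 %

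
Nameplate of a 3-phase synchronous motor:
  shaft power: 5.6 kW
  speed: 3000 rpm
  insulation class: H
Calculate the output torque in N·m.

17.8 N·m

ω = 2π × 3000/60 = 314.2 rad/s
τ = P/ω = 5600/314.2 = 17.8 N·m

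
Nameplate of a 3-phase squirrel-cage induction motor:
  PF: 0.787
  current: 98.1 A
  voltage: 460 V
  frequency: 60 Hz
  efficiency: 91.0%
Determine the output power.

56 kW

P_in = √3·V·I·cosφ = 1.732 × 460 × 98.1 × 0.787 = 61511 W
P_out = η·P_in = 0.91 × 61511 = 55975 W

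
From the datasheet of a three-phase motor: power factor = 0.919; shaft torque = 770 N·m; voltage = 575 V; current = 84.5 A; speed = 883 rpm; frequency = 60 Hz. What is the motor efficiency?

ω = 2π × 883/60 = 92.47 rad/s; P_out = τω = 770 × 92.47 = 71202 W
P_in = √3·V_L·I_L·cosφ = 1.732 × 575 × 84.5 × 0.919 = 77337 W
η = P_out / P_in = 71202 / 77337 = 0.921 = 92.1%

92.1 %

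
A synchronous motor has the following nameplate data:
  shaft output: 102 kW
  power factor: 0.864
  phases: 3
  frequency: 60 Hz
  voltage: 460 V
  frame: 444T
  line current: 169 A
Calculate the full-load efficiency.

P_out = 102 kW = 102000 W
P_in = √3·V_L·I_L·cosφ = 1.732 × 460 × 169 × 0.864 = 116334 W
η = P_out / P_in = 102000 / 116334 = 0.877 = 87.7%

87.7 %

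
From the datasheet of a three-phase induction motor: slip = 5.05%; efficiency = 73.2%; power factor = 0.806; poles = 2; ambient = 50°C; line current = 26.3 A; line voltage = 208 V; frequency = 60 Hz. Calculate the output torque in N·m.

15.6 N·m

P_in = √3·V·I·cosφ = 1.732 × 208 × 26.3 × 0.806 = 7637 W
P_out = η·P_in = 0.732 × 7637 = 5590 W
n_s = 120×60/2 = 3600 rpm; n = 3600×(1−0.0505) = 3418 rpm
ω = 2π×3418/60 = 357.9 rad/s
τ = P_out/ω = 5590/357.9 = 15.6 N·m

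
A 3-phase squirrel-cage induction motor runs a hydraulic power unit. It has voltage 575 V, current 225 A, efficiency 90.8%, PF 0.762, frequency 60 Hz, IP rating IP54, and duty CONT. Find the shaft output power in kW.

155 kW

P_in = √3·V·I·cosφ = 1.732 × 575 × 225 × 0.762 = 170747 W
P_out = η·P_in = 0.908 × 170747 = 155038 W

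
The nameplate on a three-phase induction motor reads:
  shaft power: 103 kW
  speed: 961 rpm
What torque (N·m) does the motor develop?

1020 N·m

ω = 2π × 961/60 = 100.6 rad/s
τ = P/ω = 103000/100.6 = 1020 N·m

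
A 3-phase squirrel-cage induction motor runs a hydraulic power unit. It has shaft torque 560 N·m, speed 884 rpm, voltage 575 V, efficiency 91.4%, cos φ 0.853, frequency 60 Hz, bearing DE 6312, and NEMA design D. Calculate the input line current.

66.8 A

ω = 2π×884/60 = 92.57 rad/s; P_out = τω = 560 × 92.57 = 51839 W
P_in = P_out / η = 51839 / 0.914 = 56717 W
I_L = P_in / (√3·V_L·cosφ) = 56717 / (1.732 × 575 × 0.853) = 66.8 A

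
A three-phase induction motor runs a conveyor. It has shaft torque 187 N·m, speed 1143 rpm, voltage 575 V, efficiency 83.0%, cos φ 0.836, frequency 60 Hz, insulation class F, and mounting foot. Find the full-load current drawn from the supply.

32.4 A

ω = 2π×1143/60 = 119.7 rad/s; P_out = τω = 187 × 119.7 = 22384 W
P_in = P_out / η = 22384 / 0.830 = 26969 W
I_L = P_in / (√3·V_L·cosφ) = 26969 / (1.732 × 575 × 0.836) = 32.4 A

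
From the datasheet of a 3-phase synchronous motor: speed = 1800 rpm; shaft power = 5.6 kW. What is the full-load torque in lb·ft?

ω = 2π × 1800/60 = 188.5 rad/s
τ = P/ω = 5600/188.5 = 29.71 N·m
In lb·ft: 29.71/1.356 = 21.9 lb·ft

21.9 lb·ft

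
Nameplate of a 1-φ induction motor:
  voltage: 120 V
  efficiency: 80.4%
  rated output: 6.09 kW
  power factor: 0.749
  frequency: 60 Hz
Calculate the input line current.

84.3 A

P_out = 6.09 kW = 6090 W
P_in = P_out / η = 6090 / 0.804 = 7575 W
I = P_in / (V·cosφ) = 7575 / (120 × 0.749) = 84.3 A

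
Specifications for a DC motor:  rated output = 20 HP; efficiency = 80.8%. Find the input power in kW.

18.5 kW

P_out = 20 × 746 = 14920 W
P_in = P_out/η = 14920/0.808 = 18465 W = 18.5 kW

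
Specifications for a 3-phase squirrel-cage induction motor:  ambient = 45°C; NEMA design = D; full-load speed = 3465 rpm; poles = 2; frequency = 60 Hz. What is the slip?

3.8 %

n_s = 120f/p = 120×60/2 = 3600 rpm
s = (n_s − n)/n_s = (3600 − 3465)/3600 = 0.0375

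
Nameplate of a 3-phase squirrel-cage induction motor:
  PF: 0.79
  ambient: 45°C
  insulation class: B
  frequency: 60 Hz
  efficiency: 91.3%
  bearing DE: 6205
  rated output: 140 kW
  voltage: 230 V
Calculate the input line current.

487 A

P_out = 140 kW = 140000 W
P_in = P_out / η = 140000 / 0.913 = 153341 W
I_L = P_in / (√3·V_L·cosφ) = 153341 / (1.732 × 230 × 0.79) = 487 A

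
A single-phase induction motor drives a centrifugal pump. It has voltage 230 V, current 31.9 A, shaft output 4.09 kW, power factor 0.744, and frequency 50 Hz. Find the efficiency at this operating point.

74.9 %

P_out = 4.09 kW = 4090 W
P_in = V·I·cosφ = 230 × 31.9 × 0.744 = 5459 W
η = P_out / P_in = 4090 / 5459 = 0.749 = 74.9%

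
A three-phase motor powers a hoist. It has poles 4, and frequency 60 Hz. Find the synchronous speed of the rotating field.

n_s = 120f/p = 120×60/4 = 1800 rpm

1800 rpm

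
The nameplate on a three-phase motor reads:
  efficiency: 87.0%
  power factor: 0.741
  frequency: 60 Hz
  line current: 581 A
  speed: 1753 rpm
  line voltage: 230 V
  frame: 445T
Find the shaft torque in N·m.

813 N·m

P_in = √3·V·I·cosφ = 1.732 × 230 × 581 × 0.741 = 171502 W
P_out = η·P_in = 0.87 × 171502 = 149207 W
n = 1753 rpm
ω = 2π×1753/60 = 183.6 rad/s
τ = P_out/ω = 149207/183.6 = 813 N·m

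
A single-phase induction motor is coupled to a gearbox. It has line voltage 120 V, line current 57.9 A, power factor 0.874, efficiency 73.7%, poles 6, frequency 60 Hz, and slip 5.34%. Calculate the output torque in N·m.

37.6 N·m

P_in = V·I·cosφ = 120 × 57.9 × 0.874 = 6073 W
P_out = η·P_in = 0.737 × 6073 = 4476 W
n_s = 120×60/6 = 1200 rpm; n = 1200×(1−0.0534) = 1136 rpm
ω = 2π×1136/60 = 119 rad/s
τ = P_out/ω = 4476/119 = 37.6 N·m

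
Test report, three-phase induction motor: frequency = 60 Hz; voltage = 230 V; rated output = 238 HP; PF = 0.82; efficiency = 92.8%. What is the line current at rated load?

P_out = 238 × 746 = 177548 W
P_in = P_out / η = 177548 / 0.928 = 191323 W
I_L = P_in / (√3·V_L·cosφ) = 191323 / (1.732 × 230 × 0.82) = 586 A

586 A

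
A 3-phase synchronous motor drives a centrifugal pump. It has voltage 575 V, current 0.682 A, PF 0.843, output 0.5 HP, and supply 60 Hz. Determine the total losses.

200 W

P_in = √3·V·I·cosφ = 1.732×575×0.682×0.843 = 573 W
P_out = 0.5×746 = 373 W
Losses = P_in − P_out = 573 − 373 = 200 W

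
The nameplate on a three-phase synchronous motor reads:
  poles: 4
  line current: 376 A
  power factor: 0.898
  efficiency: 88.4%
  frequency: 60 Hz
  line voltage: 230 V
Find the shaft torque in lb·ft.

465 lb·ft

P_in = √3·V·I·cosφ = 1.732 × 230 × 376 × 0.898 = 134505 W
P_out = η·P_in = 0.884 × 134505 = 118902 W
n = n_s = 120×60/4 = 1800 rpm (synchronous)
ω = 2π×1800/60 = 188.5 rad/s
τ = P_out/ω = 118902/188.5 = 630.8 N·m
In lb·ft: 630.8/1.356 = 465 lb·ft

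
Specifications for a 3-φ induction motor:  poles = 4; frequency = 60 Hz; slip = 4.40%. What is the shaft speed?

n_s = 120f/p = 120×60/4 = 1800 rpm
n = n_s(1 − s) = 1800 × (1 − 0.044) = 1721 rpm

1721 rpm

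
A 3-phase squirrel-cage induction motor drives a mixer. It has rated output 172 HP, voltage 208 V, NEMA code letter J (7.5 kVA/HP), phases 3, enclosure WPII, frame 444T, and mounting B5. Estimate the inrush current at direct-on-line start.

S_LR = 7.5 × 172 = 1290 kVA
I_LR = S_LR/(√3·V_L) = 1290000/(1.732×208) = 3580 A

3580 A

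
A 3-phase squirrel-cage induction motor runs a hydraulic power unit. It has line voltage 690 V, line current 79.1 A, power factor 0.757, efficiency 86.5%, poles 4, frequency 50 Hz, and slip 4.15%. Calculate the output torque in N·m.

411 N·m

P_in = √3·V·I·cosφ = 1.732 × 690 × 79.1 × 0.757 = 71560 W
P_out = η·P_in = 0.865 × 71560 = 61899 W
n_s = 120×50/4 = 1500 rpm; n = 1500×(1−0.0415) = 1438 rpm
ω = 2π×1438/60 = 150.6 rad/s
τ = P_out/ω = 61899/150.6 = 411 N·m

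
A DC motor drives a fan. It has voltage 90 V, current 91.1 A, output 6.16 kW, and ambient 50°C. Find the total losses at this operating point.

P_in = V·I = 90×91.1 = 8199 W
P_out = 6160 W
Losses = P_in − P_out = 8199 − 6160 = 2039 W

2040 W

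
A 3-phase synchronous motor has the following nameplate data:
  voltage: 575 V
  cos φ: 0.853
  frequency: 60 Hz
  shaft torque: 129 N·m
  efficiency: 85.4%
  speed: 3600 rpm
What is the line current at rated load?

ω = 2π×3600/60 = 377 rad/s; P_out = τω = 129 × 377 = 48633 W
P_in = P_out / η = 48633 / 0.854 = 56947 W
I_L = P_in / (√3·V_L·cosφ) = 56947 / (1.732 × 575 × 0.853) = 67 A

67 A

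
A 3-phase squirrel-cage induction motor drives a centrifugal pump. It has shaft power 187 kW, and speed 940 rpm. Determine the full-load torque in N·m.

ω = 2π × 940/60 = 98.44 rad/s
τ = P/ω = 187000/98.44 = 1900 N·m

1900 N·m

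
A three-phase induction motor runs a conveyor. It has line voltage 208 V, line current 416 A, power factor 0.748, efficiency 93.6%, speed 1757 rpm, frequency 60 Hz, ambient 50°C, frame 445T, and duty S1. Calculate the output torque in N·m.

570 N·m

P_in = √3·V·I·cosφ = 1.732 × 208 × 416 × 0.748 = 112100 W
P_out = η·P_in = 0.936 × 112100 = 104926 W
n = 1757 rpm
ω = 2π×1757/60 = 184 rad/s
τ = P_out/ω = 104926/184 = 570 N·m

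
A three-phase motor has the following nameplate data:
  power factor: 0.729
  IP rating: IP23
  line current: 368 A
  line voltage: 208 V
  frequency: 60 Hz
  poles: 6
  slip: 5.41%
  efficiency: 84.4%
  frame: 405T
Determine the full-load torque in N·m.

686 N·m

P_in = √3·V·I·cosφ = 1.732 × 208 × 368 × 0.729 = 96647 W
P_out = η·P_in = 0.844 × 96647 = 81570 W
n_s = 120×60/6 = 1200 rpm; n = 1200×(1−0.0541) = 1135 rpm
ω = 2π×1135/60 = 118.9 rad/s
τ = P_out/ω = 81570/118.9 = 686 N·m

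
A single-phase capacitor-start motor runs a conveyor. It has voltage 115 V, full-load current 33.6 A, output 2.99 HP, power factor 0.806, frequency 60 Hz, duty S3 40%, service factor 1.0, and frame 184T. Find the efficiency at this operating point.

P_out = 2.99 × 746 = 2231 W
P_in = V·I·cosφ = 115 × 33.6 × 0.806 = 3114 W
η = P_out / P_in = 2231 / 3114 = 0.716 = 71.6%

71.6 %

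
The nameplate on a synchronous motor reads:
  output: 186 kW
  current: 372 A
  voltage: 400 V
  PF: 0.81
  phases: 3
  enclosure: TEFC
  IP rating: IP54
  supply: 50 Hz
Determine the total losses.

22.8 kW

P_in = √3·V·I·cosφ = 1.732×400×372×0.81 = 208754 W
P_out = 186000 W
Losses = P_in − P_out = 208754 − 186000 = 22754 W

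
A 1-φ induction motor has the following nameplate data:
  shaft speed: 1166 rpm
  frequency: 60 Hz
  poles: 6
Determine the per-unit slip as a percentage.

n_s = 120f/p = 120×60/6 = 1200 rpm
s = (n_s − n)/n_s = (1200 − 1166)/1200 = 0.0283

2.83 %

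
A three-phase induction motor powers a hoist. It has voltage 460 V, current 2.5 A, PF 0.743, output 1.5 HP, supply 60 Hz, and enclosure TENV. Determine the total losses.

P_in = √3·V·I·cosφ = 1.732×460×2.5×0.743 = 1480 W
P_out = 1.5×746 = 1119 W
Losses = P_in − P_out = 1480 − 1119 = 361 W

361 W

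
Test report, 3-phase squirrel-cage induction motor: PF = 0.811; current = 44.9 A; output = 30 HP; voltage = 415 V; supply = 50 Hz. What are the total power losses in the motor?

P_in = √3·V·I·cosφ = 1.732×415×44.9×0.811 = 26174 W
P_out = 30×746 = 22380 W
Losses = P_in − P_out = 26174 − 22380 = 3794 W

3790 W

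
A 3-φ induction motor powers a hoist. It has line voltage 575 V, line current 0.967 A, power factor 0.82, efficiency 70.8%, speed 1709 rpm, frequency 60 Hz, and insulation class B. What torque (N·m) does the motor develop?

P_in = √3·V·I·cosφ = 1.732 × 575 × 0.967 × 0.82 = 790 W
P_out = η·P_in = 0.708 × 790 = 559 W
n = 1709 rpm
ω = 2π×1709/60 = 179 rad/s
τ = P_out/ω = 559/179 = 3.12 N·m

3.12 N·m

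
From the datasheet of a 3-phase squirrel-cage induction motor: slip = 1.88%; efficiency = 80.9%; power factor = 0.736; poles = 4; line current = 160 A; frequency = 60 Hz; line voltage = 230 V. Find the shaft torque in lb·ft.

151 lb·ft

P_in = √3·V·I·cosφ = 1.732 × 230 × 160 × 0.736 = 46911 W
P_out = η·P_in = 0.809 × 46911 = 37951 W
n_s = 120×60/4 = 1800 rpm; n = 1800×(1−0.0188) = 1766 rpm
ω = 2π×1766/60 = 184.9 rad/s
τ = P_out/ω = 37951/184.9 = 205.3 N·m
In lb·ft: 205.3/1.356 = 151 lb·ft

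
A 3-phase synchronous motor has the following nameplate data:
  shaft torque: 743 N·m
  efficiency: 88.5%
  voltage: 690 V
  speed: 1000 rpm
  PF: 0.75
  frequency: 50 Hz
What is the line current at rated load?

ω = 2π×1000/60 = 104.7 rad/s; P_out = τω = 743 × 104.7 = 77792 W
P_in = P_out / η = 77792 / 0.885 = 87901 W
I_L = P_in / (√3·V_L·cosφ) = 87901 / (1.732 × 690 × 0.75) = 98.1 A

98.1 A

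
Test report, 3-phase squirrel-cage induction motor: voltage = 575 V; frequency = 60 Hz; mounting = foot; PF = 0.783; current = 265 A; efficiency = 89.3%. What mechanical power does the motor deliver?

185 kW

P_in = √3·V·I·cosφ = 1.732 × 575 × 265 × 0.783 = 206644 W
P_out = η·P_in = 0.893 × 206644 = 184533 W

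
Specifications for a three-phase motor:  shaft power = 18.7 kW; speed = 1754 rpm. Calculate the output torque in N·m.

ω = 2π × 1754/60 = 183.7 rad/s
τ = P/ω = 18700/183.7 = 102 N·m

102 N·m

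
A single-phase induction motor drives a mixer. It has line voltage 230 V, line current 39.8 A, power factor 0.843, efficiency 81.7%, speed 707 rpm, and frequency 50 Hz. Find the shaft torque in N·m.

85.2 N·m

P_in = V·I·cosφ = 230 × 39.8 × 0.843 = 7717 W
P_out = η·P_in = 0.817 × 7717 = 6305 W
n = 707 rpm
ω = 2π×707/60 = 74.04 rad/s
τ = P_out/ω = 6305/74.04 = 85.2 N·m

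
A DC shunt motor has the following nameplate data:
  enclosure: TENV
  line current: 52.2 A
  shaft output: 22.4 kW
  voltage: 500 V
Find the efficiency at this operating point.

P_out = 22.4 kW = 22400 W
P_in = V·I = 500 × 52.2 = 26100 W
η = P_out / P_in = 22400 / 26100 = 0.858 = 85.8%

85.8 %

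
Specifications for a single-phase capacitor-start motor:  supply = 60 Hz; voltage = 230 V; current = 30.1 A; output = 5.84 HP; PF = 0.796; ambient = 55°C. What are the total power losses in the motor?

1.15 kW

P_in = V·I·cosφ = 230×30.1×0.796 = 5511 W
P_out = 5.84×746 = 4357 W
Losses = P_in − P_out = 5511 − 4357 = 1154 W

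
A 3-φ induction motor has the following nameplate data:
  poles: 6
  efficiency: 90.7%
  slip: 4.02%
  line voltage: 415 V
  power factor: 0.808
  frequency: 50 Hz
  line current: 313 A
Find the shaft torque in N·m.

P_in = √3·V·I·cosφ = 1.732 × 415 × 313 × 0.808 = 181782 W
P_out = η·P_in = 0.907 × 181782 = 164876 W
n_s = 120×50/6 = 1000 rpm; n = 1000×(1−0.0402) = 960 rpm
ω = 2π×960/60 = 100.5 rad/s
τ = P_out/ω = 164876/100.5 = 1640 N·m

1640 N·m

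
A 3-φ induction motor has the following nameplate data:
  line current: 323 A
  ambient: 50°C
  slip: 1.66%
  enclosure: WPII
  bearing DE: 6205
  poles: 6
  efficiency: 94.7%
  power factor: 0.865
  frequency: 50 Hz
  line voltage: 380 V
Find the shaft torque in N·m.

1690 N·m

P_in = √3·V·I·cosφ = 1.732 × 380 × 323 × 0.865 = 183887 W
P_out = η·P_in = 0.947 × 183887 = 174141 W
n_s = 120×50/6 = 1000 rpm; n = 1000×(1−0.0166) = 983 rpm
ω = 2π×983/60 = 102.9 rad/s
τ = P_out/ω = 174141/102.9 = 1690 N·m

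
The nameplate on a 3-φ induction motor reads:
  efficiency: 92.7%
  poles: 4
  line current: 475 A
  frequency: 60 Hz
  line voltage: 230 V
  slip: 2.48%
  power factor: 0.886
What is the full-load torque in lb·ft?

624 lb·ft

P_in = √3·V·I·cosφ = 1.732 × 230 × 475 × 0.886 = 167650 W
P_out = η·P_in = 0.927 × 167650 = 155412 W
n_s = 120×60/4 = 1800 rpm; n = 1800×(1−0.0248) = 1755 rpm
ω = 2π×1755/60 = 183.8 rad/s
τ = P_out/ω = 155412/183.8 = 845.5 N·m
In lb·ft: 845.5/1.356 = 624 lb·ft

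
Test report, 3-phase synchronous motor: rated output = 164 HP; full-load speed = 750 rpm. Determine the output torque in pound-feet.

P_out = 164 × 746 = 122344 W
ω = 2π × 750/60 = 78.54 rad/s
τ = P_out/ω = 122344/78.54 = 1558 N·m
In lb·ft: 1558/1.356 = 1150 lb·ft

1150 lb·ft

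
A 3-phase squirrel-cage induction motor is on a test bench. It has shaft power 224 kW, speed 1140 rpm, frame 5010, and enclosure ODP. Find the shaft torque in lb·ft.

ω = 2π × 1140/60 = 119.4 rad/s
τ = P/ω = 224000/119.4 = 1876 N·m
In lb·ft: 1876/1.356 = 1380 lb·ft

1380 lb·ft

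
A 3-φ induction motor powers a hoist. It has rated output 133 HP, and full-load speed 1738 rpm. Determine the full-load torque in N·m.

P_out = 133 × 746 = 99218 W
ω = 2π × 1738/60 = 182 rad/s
τ = P_out/ω = 99218/182 = 545 N·m

545 N·m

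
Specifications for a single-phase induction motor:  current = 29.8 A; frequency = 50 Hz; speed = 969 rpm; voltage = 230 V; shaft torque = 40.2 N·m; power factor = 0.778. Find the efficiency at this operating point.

ω = 2π × 969/60 = 101.5 rad/s; P_out = τω = 40.2 × 101.5 = 4080 W
P_in = V·I·cosφ = 230 × 29.8 × 0.778 = 5332 W
η = P_out / P_in = 4080 / 5332 = 0.765 = 76.5%

76.5 %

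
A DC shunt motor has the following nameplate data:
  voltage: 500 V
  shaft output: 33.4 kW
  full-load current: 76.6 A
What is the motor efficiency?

P_out = 33.4 kW = 33400 W
P_in = V·I = 500 × 76.6 = 38300 W
η = P_out / P_in = 33400 / 38300 = 0.872 = 87.2%

87.2 %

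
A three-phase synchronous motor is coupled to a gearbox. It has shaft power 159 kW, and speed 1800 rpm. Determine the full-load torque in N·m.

844 N·m

ω = 2π × 1800/60 = 188.5 rad/s
τ = P/ω = 159000/188.5 = 844 N·m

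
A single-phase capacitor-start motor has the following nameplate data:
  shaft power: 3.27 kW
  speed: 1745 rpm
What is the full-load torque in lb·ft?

13.2 lb·ft

ω = 2π × 1745/60 = 182.7 rad/s
τ = P/ω = 3270/182.7 = 17.9 N·m
In lb·ft: 17.9/1.356 = 13.2 lb·ft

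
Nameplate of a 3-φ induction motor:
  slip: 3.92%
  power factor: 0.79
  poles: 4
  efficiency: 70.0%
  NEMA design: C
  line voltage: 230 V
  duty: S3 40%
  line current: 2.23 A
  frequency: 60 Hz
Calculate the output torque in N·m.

P_in = √3·V·I·cosφ = 1.732 × 230 × 2.23 × 0.79 = 702 W
P_out = η·P_in = 0.7 × 702 = 491 W
n_s = 120×60/4 = 1800 rpm; n = 1800×(1−0.0392) = 1729 rpm
ω = 2π×1729/60 = 181.1 rad/s
τ = P_out/ω = 491/181.1 = 2.71 N·m

2.71 N·m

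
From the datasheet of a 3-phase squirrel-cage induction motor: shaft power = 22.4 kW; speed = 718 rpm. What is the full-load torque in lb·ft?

ω = 2π × 718/60 = 75.19 rad/s
τ = P/ω = 22400/75.19 = 297.9 N·m
In lb·ft: 297.9/1.356 = 220 lb·ft

220 lb·ft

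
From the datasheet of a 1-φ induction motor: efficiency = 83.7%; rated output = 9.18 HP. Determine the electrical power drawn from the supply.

P_out = 9.18 × 746 = 6848 W
P_in = P_out/η = 6848/0.837 = 8182 W = 8.18 kW

8.18 kW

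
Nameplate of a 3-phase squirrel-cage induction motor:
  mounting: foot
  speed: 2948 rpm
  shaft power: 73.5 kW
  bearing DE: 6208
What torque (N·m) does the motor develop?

ω = 2π × 2948/60 = 308.7 rad/s
τ = P/ω = 73500/308.7 = 238 N·m

238 N·m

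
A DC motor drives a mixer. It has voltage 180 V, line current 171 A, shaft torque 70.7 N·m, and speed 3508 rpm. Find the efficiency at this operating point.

ω = 2π × 3508/60 = 367.4 rad/s; P_out = τω = 70.7 × 367.4 = 25975 W
P_in = V·I = 180 × 171 = 30780 W
η = P_out / P_in = 25975 / 30780 = 0.844 = 84.4%

84.4 %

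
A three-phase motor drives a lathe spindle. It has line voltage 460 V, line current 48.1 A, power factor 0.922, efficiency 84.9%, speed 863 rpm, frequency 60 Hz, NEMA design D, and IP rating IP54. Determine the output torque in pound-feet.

P_in = √3·V·I·cosφ = 1.732 × 460 × 48.1 × 0.922 = 35333 W
P_out = η·P_in = 0.849 × 35333 = 29998 W
n = 863 rpm
ω = 2π×863/60 = 90.37 rad/s
τ = P_out/ω = 29998/90.37 = 331.9 N·m
In lb·ft: 331.9/1.356 = 245 lb·ft

245 lb·ft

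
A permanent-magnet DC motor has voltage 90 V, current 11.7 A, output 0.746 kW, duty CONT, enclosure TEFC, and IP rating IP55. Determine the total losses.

307 W

P_in = V·I = 90×11.7 = 1053 W
P_out = 746 W
Losses = P_in − P_out = 1053 − 746 = 307 W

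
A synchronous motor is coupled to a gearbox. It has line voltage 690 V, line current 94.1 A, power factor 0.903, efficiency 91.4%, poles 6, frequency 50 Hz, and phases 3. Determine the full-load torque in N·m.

P_in = √3·V·I·cosφ = 1.732 × 690 × 94.1 × 0.903 = 101549 W
P_out = η·P_in = 0.914 × 101549 = 92816 W
n = n_s = 120×50/6 = 1000 rpm (synchronous)
ω = 2π×1000/60 = 104.7 rad/s
τ = P_out/ω = 92816/104.7 = 886 N·m

886 N·m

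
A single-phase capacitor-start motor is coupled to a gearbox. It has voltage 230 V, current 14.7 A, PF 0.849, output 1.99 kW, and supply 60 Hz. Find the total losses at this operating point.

P_in = V·I·cosφ = 230×14.7×0.849 = 2870 W
P_out = 1990 W
Losses = P_in − P_out = 2870 − 1990 = 880 W

880 W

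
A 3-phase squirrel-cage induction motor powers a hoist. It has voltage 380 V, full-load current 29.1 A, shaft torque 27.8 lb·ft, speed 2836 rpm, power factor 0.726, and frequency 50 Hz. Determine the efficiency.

80.5 %

τ = 27.8 lb·ft × 1.356 = 37.7 N·m
ω = 2π × 2836/60 = 297 rad/s; P_out = τω = 37.7 × 297 = 11197 W
P_in = √3·V_L·I_L·cosφ = 1.732 × 380 × 29.1 × 0.726 = 13905 W
η = P_out / P_in = 11197 / 13905 = 0.805 = 80.5%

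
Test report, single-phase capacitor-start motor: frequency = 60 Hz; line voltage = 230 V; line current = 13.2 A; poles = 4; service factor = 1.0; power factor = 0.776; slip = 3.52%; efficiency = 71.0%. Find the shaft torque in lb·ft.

6.78 lb·ft

P_in = V·I·cosφ = 230 × 13.2 × 0.776 = 2356 W
P_out = η·P_in = 0.71 × 2356 = 1673 W
n_s = 120×60/4 = 1800 rpm; n = 1800×(1−0.0352) = 1737 rpm
ω = 2π×1737/60 = 181.9 rad/s
τ = P_out/ω = 1673/181.9 = 9.197 N·m
In lb·ft: 9.197/1.356 = 6.78 lb·ft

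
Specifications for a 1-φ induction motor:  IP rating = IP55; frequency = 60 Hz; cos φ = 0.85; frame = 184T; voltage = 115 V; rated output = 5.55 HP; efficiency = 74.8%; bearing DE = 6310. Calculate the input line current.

P_out = 5.55 × 746 = 4140 W
P_in = P_out / η = 4140 / 0.748 = 5535 W
I = P_in / (V·cosφ) = 5535 / (115 × 0.85) = 56.6 A

56.6 A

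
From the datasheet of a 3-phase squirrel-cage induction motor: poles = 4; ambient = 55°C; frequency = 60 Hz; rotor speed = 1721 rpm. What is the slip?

n_s = 120f/p = 120×60/4 = 1800 rpm
s = (n_s − n)/n_s = (1800 − 1721)/1800 = 0.0439

4.4 %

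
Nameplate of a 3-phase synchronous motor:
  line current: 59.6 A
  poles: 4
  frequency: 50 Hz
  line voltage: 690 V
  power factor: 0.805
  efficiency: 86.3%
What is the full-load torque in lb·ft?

P_in = √3·V·I·cosφ = 1.732 × 690 × 59.6 × 0.805 = 57338 W
P_out = η·P_in = 0.863 × 57338 = 49483 W
n = n_s = 120×50/4 = 1500 rpm (synchronous)
ω = 2π×1500/60 = 157.1 rad/s
τ = P_out/ω = 49483/157.1 = 315 N·m
In lb·ft: 315/1.356 = 232 lb·ft

232 lb·ft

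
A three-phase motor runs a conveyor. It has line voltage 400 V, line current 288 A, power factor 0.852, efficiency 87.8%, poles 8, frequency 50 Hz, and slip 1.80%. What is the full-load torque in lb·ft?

P_in = √3·V·I·cosφ = 1.732 × 400 × 288 × 0.852 = 169996 W
P_out = η·P_in = 0.878 × 169996 = 149256 W
n_s = 120×50/8 = 750 rpm; n = 750×(1−0.018) = 737 rpm
ω = 2π×737/60 = 77.18 rad/s
τ = P_out/ω = 149256/77.18 = 1934 N·m
In lb·ft: 1934/1.356 = 1430 lb·ft

1430 lb·ft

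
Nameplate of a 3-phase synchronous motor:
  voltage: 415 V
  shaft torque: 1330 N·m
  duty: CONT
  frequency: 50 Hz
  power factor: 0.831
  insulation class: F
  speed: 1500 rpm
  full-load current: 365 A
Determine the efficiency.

95.8 %

ω = 2π × 1500/60 = 157.1 rad/s; P_out = τω = 1330 × 157.1 = 208943 W
P_in = √3·V_L·I_L·cosφ = 1.732 × 415 × 365 × 0.831 = 218017 W
η = P_out / P_in = 208943 / 218017 = 0.958 = 95.8%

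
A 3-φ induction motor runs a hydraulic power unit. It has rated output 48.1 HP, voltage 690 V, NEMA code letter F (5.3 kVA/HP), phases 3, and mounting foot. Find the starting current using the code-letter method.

S_LR = 5.3 × 48.1 = 254.93 kVA
I_LR = S_LR/(√3·V_L) = 254930/(1.732×690) = 213 A

213 A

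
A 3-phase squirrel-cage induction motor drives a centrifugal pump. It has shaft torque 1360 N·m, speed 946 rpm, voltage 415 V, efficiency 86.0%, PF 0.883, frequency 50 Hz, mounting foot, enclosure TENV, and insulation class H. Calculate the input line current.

ω = 2π×946/60 = 99.06 rad/s; P_out = τω = 1360 × 99.06 = 134722 W
P_in = P_out / η = 134722 / 0.860 = 156653 W
I_L = P_in / (√3·V_L·cosφ) = 156653 / (1.732 × 415 × 0.883) = 247 A

247 A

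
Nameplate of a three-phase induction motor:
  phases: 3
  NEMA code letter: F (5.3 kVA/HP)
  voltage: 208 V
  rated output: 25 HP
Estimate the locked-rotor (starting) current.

368 A

S_LR = 5.3 × 25 = 132.5 kVA
I_LR = S_LR/(√3·V_L) = 132500/(1.732×208) = 368 A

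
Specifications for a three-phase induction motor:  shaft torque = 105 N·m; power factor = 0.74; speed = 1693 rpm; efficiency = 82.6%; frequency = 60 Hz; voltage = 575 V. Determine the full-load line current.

30.6 A

ω = 2π×1693/60 = 177.3 rad/s; P_out = τω = 105 × 177.3 = 18617 W
P_in = P_out / η = 18617 / 0.826 = 22539 W
I_L = P_in / (√3·V_L·cosφ) = 22539 / (1.732 × 575 × 0.74) = 30.6 A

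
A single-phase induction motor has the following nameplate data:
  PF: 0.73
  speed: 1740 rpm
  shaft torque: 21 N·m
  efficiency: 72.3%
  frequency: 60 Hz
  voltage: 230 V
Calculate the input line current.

ω = 2π×1740/60 = 182.2 rad/s; P_out = τω = 21 × 182.2 = 3826 W
P_in = P_out / η = 3826 / 0.723 = 5292 W
I = P_in / (V·cosφ) = 5292 / (230 × 0.73) = 31.5 A

31.5 A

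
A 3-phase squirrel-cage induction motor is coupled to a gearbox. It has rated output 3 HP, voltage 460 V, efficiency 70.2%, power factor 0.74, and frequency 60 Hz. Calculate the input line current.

P_out = 3 × 746 = 2238 W
P_in = P_out / η = 2238 / 0.702 = 3188 W
I_L = P_in / (√3·V_L·cosφ) = 3188 / (1.732 × 460 × 0.74) = 5.41 A

5.41 A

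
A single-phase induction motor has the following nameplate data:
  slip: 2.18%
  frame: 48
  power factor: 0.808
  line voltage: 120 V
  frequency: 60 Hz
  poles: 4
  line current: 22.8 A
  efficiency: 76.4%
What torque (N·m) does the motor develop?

9.16 N·m

P_in = V·I·cosφ = 120 × 22.8 × 0.808 = 2211 W
P_out = η·P_in = 0.764 × 2211 = 1689 W
n_s = 120×60/4 = 1800 rpm; n = 1800×(1−0.0218) = 1761 rpm
ω = 2π×1761/60 = 184.4 rad/s
τ = P_out/ω = 1689/184.4 = 9.16 N·m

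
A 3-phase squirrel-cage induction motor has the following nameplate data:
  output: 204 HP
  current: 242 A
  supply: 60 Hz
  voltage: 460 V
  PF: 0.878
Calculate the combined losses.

17.1 kW

P_in = √3·V·I·cosφ = 1.732×460×242×0.878 = 169284 W
P_out = 204×746 = 152184 W
Losses = P_in − P_out = 169284 − 152184 = 17100 W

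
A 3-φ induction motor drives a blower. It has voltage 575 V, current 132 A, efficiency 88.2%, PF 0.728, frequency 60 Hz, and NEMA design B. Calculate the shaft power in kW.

84.4 kW

P_in = √3·V·I·cosφ = 1.732 × 575 × 132 × 0.728 = 95702 W
P_out = η·P_in = 0.882 × 95702 = 84409 W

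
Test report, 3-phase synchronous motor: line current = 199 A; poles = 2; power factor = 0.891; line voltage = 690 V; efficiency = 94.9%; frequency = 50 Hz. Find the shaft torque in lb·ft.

472 lb·ft

P_in = √3·V·I·cosφ = 1.732 × 690 × 199 × 0.891 = 211898 W
P_out = η·P_in = 0.949 × 211898 = 201091 W
n = n_s = 120×50/2 = 3000 rpm (synchronous)
ω = 2π×3000/60 = 314.2 rad/s
τ = P_out/ω = 201091/314.2 = 640 N·m
In lb·ft: 640/1.356 = 472 lb·ft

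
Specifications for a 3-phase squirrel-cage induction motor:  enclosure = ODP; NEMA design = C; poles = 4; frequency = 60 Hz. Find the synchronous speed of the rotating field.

1800 rpm

n_s = 120f/p = 120×60/4 = 1800 rpm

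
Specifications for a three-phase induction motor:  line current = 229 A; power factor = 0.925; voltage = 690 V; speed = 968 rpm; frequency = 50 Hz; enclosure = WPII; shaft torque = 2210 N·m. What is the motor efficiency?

ω = 2π × 968/60 = 101.4 rad/s; P_out = τω = 2210 × 101.4 = 224094 W
P_in = √3·V_L·I_L·cosφ = 1.732 × 690 × 229 × 0.925 = 253148 W
η = P_out / P_in = 224094 / 253148 = 0.885 = 88.5%

88.5 %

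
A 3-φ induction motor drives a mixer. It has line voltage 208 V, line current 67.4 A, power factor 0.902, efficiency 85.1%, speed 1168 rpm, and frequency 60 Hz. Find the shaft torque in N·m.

P_in = √3·V·I·cosφ = 1.732 × 208 × 67.4 × 0.902 = 21902 W
P_out = η·P_in = 0.851 × 21902 = 18639 W
n = 1168 rpm
ω = 2π×1168/60 = 122.3 rad/s
τ = P_out/ω = 18639/122.3 = 152 N·m

152 N·m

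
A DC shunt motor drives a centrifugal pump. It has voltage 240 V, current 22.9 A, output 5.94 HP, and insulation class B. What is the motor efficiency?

P_out = 5.94 × 746 = 4431 W
P_in = V·I = 240 × 22.9 = 5496 W
η = P_out / P_in = 4431 / 5496 = 0.806 = 80.6%

80.6 %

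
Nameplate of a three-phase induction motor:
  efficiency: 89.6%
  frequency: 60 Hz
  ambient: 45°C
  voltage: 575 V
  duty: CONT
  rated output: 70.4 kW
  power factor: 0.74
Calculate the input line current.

P_out = 70.4 kW = 70400 W
P_in = P_out / η = 70400 / 0.896 = 78571 W
I_L = P_in / (√3·V_L·cosφ) = 78571 / (1.732 × 575 × 0.74) = 107 A

107 A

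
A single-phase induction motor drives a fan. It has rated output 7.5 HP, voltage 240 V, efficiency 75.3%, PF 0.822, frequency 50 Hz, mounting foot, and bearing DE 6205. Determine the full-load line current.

37.7 A

P_out = 7.5 × 746 = 5595 W
P_in = P_out / η = 5595 / 0.753 = 7430 W
I = P_in / (V·cosφ) = 7430 / (240 × 0.822) = 37.7 A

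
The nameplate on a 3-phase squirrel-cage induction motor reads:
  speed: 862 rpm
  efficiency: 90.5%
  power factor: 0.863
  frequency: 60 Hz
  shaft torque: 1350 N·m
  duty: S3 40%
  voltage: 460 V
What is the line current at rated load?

196 A

ω = 2π×862/60 = 90.27 rad/s; P_out = τω = 1350 × 90.27 = 121865 W
P_in = P_out / η = 121865 / 0.905 = 134657 W
I_L = P_in / (√3·V_L·cosφ) = 134657 / (1.732 × 460 × 0.863) = 196 A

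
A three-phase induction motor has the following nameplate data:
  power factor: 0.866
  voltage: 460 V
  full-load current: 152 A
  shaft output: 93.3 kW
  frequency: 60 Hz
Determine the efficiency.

89.0 %

P_out = 93.3 kW = 93300 W
P_in = √3·V_L·I_L·cosφ = 1.732 × 460 × 152 × 0.866 = 104874 W
η = P_out / P_in = 93300 / 104874 = 0.890 = 89.0%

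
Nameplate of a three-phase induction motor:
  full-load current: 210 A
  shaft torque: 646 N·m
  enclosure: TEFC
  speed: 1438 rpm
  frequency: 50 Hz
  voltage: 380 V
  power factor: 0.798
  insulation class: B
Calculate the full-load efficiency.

88.2 %

ω = 2π × 1438/60 = 150.6 rad/s; P_out = τω = 646 × 150.6 = 97288 W
P_in = √3·V_L·I_L·cosφ = 1.732 × 380 × 210 × 0.798 = 110294 W
η = P_out / P_in = 97288 / 110294 = 0.882 = 88.2%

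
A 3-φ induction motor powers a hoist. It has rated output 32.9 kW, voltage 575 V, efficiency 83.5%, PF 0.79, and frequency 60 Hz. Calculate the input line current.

50.1 A

P_out = 32.9 kW = 32900 W
P_in = P_out / η = 32900 / 0.835 = 39401 W
I_L = P_in / (√3·V_L·cosφ) = 39401 / (1.732 × 575 × 0.79) = 50.1 A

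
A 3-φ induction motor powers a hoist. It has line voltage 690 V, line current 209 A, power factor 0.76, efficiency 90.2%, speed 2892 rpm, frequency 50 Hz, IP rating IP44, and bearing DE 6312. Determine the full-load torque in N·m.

P_in = √3·V·I·cosφ = 1.732 × 690 × 209 × 0.76 = 189827 W
P_out = η·P_in = 0.902 × 189827 = 171224 W
n = 2892 rpm
ω = 2π×2892/60 = 302.8 rad/s
τ = P_out/ω = 171224/302.8 = 565 N·m

565 N·m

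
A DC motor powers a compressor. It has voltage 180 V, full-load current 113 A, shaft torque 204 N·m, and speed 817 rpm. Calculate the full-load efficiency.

ω = 2π × 817/60 = 85.56 rad/s; P_out = τω = 204 × 85.56 = 17454 W
P_in = V·I = 180 × 113 = 20340 W
η = P_out / P_in = 17454 / 20340 = 0.858 = 85.8%

85.8 %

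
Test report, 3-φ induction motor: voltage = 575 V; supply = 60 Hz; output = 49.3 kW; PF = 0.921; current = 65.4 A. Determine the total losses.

10.7 kW

P_in = √3·V·I·cosφ = 1.732×575×65.4×0.921 = 59986 W
P_out = 49300 W
Losses = P_in − P_out = 59986 − 49300 = 10686 W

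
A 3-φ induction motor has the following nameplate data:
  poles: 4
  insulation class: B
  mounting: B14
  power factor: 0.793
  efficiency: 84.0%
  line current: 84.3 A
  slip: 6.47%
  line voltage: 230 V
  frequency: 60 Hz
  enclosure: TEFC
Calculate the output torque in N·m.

P_in = √3·V·I·cosφ = 1.732 × 230 × 84.3 × 0.793 = 26630 W
P_out = η·P_in = 0.84 × 26630 = 22369 W
n_s = 120×60/4 = 1800 rpm; n = 1800×(1−0.0647) = 1684 rpm
ω = 2π×1684/60 = 176.3 rad/s
τ = P_out/ω = 22369/176.3 = 127 N·m

127 N·m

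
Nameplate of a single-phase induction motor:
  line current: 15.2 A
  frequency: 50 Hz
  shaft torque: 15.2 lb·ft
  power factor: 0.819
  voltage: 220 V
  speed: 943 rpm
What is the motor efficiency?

τ = 15.2 lb·ft × 1.356 = 20.61 N·m
ω = 2π × 943/60 = 98.75 rad/s; P_out = τω = 20.61 × 98.75 = 2035 W
P_in = V·I·cosφ = 220 × 15.2 × 0.819 = 2739 W
η = P_out / P_in = 2035 / 2739 = 0.743 = 74.3%

74.3 %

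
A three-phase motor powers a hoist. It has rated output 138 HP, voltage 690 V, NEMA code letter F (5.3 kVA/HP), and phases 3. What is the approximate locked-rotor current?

612 A

S_LR = 5.3 × 138 = 731.4 kVA
I_LR = S_LR/(√3·V_L) = 731400/(1.732×690) = 612 A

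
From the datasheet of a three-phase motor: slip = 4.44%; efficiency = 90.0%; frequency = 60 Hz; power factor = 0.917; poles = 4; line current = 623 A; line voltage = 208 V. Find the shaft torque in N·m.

1030 N·m

P_in = √3·V·I·cosφ = 1.732 × 208 × 623 × 0.917 = 205811 W
P_out = η·P_in = 0.9 × 205811 = 185230 W
n_s = 120×60/4 = 1800 rpm; n = 1800×(1−0.0444) = 1720 rpm
ω = 2π×1720/60 = 180.1 rad/s
τ = P_out/ω = 185230/180.1 = 1030 N·m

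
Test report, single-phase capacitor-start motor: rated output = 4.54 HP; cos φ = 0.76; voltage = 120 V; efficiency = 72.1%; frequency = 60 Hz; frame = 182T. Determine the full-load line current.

51.5 A

P_out = 4.54 × 746 = 3387 W
P_in = P_out / η = 3387 / 0.721 = 4698 W
I = P_in / (V·cosφ) = 4698 / (120 × 0.76) = 51.5 A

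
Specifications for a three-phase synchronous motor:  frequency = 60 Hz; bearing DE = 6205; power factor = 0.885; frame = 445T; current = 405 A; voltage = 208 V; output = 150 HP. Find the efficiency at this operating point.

86.7 %

P_out = 150 × 746 = 111900 W
P_in = √3·V_L·I_L·cosφ = 1.732 × 208 × 405 × 0.885 = 129125 W
η = P_out / P_in = 111900 / 129125 = 0.867 = 86.7%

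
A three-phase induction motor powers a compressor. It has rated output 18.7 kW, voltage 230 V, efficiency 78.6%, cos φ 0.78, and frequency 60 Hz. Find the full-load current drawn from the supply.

P_out = 18.7 kW = 18700 W
P_in = P_out / η = 18700 / 0.786 = 23791 W
I_L = P_in / (√3·V_L·cosφ) = 23791 / (1.732 × 230 × 0.78) = 76.6 A

76.6 A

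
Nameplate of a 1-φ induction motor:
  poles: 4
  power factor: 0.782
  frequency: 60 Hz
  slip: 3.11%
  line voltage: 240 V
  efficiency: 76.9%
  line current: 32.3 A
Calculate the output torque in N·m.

P_in = V·I·cosφ = 240 × 32.3 × 0.782 = 6062 W
P_out = η·P_in = 0.769 × 6062 = 4662 W
n_s = 120×60/4 = 1800 rpm; n = 1800×(1−0.0311) = 1744 rpm
ω = 2π×1744/60 = 182.6 rad/s
τ = P_out/ω = 4662/182.6 = 25.5 N·m

25.5 N·m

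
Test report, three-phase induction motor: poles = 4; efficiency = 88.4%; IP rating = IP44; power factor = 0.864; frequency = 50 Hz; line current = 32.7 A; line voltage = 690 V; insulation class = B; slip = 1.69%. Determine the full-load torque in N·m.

P_in = √3·V·I·cosφ = 1.732 × 690 × 32.7 × 0.864 = 33764 W
P_out = η·P_in = 0.884 × 33764 = 29847 W
n_s = 120×50/4 = 1500 rpm; n = 1500×(1−0.0169) = 1475 rpm
ω = 2π×1475/60 = 154.5 rad/s
τ = P_out/ω = 29847/154.5 = 193 N·m

193 N·m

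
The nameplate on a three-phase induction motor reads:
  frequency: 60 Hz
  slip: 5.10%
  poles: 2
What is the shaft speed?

n_s = 120f/p = 120×60/2 = 3600 rpm
n = n_s(1 − s) = 3600 × (1 − 0.051) = 3416 rpm

3416 rpm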